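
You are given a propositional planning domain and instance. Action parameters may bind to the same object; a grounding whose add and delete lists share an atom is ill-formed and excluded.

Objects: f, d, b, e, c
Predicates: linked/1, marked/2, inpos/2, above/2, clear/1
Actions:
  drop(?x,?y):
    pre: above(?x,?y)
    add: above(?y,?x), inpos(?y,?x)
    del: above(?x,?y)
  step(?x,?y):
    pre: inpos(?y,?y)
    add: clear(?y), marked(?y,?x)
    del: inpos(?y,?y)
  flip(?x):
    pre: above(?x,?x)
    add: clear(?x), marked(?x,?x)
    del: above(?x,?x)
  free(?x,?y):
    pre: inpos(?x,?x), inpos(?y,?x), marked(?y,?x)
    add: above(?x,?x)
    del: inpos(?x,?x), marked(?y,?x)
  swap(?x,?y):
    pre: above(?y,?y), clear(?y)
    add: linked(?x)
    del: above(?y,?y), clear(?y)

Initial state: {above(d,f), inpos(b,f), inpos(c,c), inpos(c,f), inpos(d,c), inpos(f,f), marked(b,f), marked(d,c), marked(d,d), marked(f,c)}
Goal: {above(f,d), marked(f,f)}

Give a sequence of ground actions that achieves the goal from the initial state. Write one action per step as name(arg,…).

drop(d,f); step(f,f)

1. drop(d,f)  →  {above(f,d), inpos(b,f), inpos(c,c), inpos(c,f), inpos(d,c), inpos(f,d), inpos(f,f), marked(b,f), marked(d,c), marked(d,d), marked(f,c)}
2. step(f,f)  →  {above(f,d), clear(f), inpos(b,f), inpos(c,c), inpos(c,f), inpos(d,c), inpos(f,d), marked(b,f), marked(d,c), marked(d,d), marked(f,c), marked(f,f)}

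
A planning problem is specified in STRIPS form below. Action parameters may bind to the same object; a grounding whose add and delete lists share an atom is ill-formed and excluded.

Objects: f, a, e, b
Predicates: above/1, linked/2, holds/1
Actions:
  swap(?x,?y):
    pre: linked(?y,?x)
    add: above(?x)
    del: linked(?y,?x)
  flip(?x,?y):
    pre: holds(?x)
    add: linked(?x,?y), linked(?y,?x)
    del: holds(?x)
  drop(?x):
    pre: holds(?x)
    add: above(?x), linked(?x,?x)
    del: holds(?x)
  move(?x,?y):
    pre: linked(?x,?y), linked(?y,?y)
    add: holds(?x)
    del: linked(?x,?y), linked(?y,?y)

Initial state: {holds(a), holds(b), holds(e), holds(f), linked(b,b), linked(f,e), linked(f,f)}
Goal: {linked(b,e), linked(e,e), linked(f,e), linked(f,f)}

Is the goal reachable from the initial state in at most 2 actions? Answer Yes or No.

Yes

1. flip(e,e)  →  {holds(a), holds(b), holds(f), linked(b,b), linked(e,e), linked(f,e), linked(f,f)}
2. flip(b,e)  →  {holds(a), holds(f), linked(b,b), linked(b,e), linked(e,b), linked(e,e), linked(f,e), linked(f,f)}
optimal plan length = 2; 2 ≤ 2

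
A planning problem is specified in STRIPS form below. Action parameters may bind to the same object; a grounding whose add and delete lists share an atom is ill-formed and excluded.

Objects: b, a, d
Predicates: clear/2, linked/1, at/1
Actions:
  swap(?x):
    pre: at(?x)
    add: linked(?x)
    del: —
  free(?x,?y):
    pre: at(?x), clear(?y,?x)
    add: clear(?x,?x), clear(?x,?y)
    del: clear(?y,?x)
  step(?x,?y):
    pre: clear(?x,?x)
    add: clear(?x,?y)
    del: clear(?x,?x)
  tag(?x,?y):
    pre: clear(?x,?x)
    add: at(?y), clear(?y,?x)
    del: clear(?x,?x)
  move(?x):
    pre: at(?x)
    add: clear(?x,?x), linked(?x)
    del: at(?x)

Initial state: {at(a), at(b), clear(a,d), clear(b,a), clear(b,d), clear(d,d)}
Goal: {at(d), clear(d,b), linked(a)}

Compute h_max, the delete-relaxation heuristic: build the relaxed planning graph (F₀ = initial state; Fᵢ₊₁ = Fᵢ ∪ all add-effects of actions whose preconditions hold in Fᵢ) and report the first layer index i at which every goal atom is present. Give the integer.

2

F0 = init (6 atoms)
F1 = F0 ∪ {clear(a,a), clear(a,b), clear(b,b), clear(d,a), clear(d,b), linked(a), linked(b)}  (13 atoms)
F2 = F1 ∪ {at(d)}  (14 atoms)
goal ⊆ F2  ⇒  h_max = 2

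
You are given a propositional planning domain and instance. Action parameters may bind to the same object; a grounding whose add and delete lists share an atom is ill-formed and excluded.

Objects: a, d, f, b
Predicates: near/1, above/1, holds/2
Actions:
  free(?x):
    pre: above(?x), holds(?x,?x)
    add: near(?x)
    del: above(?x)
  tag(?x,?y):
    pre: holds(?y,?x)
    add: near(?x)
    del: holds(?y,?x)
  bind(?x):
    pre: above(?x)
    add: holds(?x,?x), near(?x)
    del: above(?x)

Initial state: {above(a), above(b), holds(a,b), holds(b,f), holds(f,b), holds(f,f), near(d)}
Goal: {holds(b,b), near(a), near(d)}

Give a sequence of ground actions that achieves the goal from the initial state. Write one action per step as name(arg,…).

1. bind(a)  →  {above(b), holds(a,a), holds(a,b), holds(b,f), holds(f,b), holds(f,f), near(a), near(d)}
2. bind(b)  →  {holds(a,a), holds(a,b), holds(b,b), holds(b,f), holds(f,b), holds(f,f), near(a), near(b), near(d)}

bind(a); bind(b)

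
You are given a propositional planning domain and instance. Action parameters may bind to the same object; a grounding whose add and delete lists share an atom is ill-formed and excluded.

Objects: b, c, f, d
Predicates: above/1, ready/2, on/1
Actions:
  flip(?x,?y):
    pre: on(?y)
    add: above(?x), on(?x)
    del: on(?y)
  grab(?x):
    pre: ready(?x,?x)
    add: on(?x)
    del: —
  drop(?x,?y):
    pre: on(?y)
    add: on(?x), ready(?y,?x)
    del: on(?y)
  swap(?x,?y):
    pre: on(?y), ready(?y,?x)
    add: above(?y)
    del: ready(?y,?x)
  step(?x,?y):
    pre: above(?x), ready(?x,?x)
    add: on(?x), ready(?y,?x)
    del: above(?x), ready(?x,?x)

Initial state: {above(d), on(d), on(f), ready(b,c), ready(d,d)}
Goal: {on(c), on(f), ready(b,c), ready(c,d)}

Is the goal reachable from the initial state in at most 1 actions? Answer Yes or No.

No

1. flip(c,d)  →  {above(c), above(d), on(c), on(f), ready(b,c), ready(d,d)}
2. step(d,c)  →  {above(c), on(c), on(d), on(f), ready(b,c), ready(c,d)}
optimal plan length = 2; 2 > 1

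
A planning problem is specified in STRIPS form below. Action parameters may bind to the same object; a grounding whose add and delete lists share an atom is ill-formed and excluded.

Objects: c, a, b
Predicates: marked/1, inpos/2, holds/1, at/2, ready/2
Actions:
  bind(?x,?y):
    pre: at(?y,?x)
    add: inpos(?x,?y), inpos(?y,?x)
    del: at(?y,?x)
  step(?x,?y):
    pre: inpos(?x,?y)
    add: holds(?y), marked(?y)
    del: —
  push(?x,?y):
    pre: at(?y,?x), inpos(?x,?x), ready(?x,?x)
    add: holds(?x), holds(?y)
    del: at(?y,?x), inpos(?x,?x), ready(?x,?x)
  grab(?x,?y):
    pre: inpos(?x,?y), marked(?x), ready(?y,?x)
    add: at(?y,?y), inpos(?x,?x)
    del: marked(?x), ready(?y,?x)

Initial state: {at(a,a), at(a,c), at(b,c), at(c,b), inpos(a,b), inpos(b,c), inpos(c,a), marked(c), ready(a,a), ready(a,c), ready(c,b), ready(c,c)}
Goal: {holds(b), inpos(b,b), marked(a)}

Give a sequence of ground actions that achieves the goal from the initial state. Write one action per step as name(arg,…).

step(c,a); step(a,b); grab(b,c)

1. step(c,a)  →  {at(a,a), at(a,c), at(b,c), at(c,b), holds(a), inpos(a,b), inpos(b,c), inpos(c,a), marked(a), marked(c), ready(a,a), ready(a,c), ready(c,b), ready(c,c)}
2. step(a,b)  →  {at(a,a), at(a,c), at(b,c), at(c,b), holds(a), holds(b), inpos(a,b), inpos(b,c), inpos(c,a), marked(a), marked(b), marked(c), ready(a,a), ready(a,c), ready(c,b), ready(c,c)}
3. grab(b,c)  →  {at(a,a), at(a,c), at(b,c), at(c,b), at(c,c), holds(a), holds(b), inpos(a,b), inpos(b,b), inpos(b,c), inpos(c,a), marked(a), marked(c), ready(a,a), ready(a,c), ready(c,c)}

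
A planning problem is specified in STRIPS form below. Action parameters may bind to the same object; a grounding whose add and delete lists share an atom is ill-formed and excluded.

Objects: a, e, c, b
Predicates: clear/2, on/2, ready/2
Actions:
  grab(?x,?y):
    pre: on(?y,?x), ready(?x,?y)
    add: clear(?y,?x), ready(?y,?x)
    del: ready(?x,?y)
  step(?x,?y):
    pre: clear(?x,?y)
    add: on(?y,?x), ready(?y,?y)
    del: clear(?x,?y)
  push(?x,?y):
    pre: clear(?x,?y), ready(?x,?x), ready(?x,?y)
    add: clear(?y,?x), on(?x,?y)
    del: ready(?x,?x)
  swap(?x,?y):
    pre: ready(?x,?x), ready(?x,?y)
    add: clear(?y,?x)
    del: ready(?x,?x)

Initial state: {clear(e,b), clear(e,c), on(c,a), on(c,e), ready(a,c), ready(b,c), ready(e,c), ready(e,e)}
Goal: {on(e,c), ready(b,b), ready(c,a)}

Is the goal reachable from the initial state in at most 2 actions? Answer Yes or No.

No

1. grab(a,c)  →  {clear(c,a), clear(e,b), clear(e,c), on(c,a), on(c,e), ready(b,c), ready(c,a), ready(e,c), ready(e,e)}
2. step(e,b)  →  {clear(c,a), clear(e,c), on(b,e), on(c,a), on(c,e), ready(b,b), ready(b,c), ready(c,a), ready(e,c), ready(e,e)}
3. push(e,c)  →  {clear(c,a), clear(c,e), clear(e,c), on(b,e), on(c,a), on(c,e), on(e,c), ready(b,b), ready(b,c), ready(c,a), ready(e,c)}
optimal plan length = 3; 3 > 2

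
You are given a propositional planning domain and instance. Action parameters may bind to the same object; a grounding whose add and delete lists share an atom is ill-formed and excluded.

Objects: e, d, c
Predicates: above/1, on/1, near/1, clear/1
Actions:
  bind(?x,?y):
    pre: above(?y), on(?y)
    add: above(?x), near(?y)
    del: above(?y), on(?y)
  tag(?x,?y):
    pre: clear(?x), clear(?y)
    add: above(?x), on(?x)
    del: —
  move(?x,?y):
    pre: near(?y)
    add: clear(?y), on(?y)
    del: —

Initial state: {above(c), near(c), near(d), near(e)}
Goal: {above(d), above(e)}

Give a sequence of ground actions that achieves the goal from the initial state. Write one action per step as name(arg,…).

1. move(e,e)  →  {above(c), clear(e), near(c), near(d), near(e), on(e)}
2. tag(e,e)  →  {above(c), above(e), clear(e), near(c), near(d), near(e), on(e)}
3. bind(d,e)  →  {above(c), above(d), clear(e), near(c), near(d), near(e)}
4. tag(e,e)  →  {above(c), above(d), above(e), clear(e), near(c), near(d), near(e), on(e)}

move(e,e); tag(e,e); bind(d,e); tag(e,e)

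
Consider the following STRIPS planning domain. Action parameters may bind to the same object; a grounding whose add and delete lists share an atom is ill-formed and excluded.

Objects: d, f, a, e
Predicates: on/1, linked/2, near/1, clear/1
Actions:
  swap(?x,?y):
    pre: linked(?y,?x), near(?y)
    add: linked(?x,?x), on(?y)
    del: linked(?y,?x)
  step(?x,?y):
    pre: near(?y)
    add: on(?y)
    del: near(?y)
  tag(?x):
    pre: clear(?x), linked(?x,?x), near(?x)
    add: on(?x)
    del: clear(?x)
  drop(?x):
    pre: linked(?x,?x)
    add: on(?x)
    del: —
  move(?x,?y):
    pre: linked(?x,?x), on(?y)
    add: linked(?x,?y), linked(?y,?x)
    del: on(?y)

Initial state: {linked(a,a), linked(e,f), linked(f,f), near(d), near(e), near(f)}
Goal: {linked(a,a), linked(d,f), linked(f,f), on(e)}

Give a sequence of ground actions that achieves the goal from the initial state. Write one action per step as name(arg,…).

swap(f,e); step(d,d); move(f,d)

1. swap(f,e)  →  {linked(a,a), linked(f,f), near(d), near(e), near(f), on(e)}
2. step(d,d)  →  {linked(a,a), linked(f,f), near(e), near(f), on(d), on(e)}
3. move(f,d)  →  {linked(a,a), linked(d,f), linked(f,d), linked(f,f), near(e), near(f), on(e)}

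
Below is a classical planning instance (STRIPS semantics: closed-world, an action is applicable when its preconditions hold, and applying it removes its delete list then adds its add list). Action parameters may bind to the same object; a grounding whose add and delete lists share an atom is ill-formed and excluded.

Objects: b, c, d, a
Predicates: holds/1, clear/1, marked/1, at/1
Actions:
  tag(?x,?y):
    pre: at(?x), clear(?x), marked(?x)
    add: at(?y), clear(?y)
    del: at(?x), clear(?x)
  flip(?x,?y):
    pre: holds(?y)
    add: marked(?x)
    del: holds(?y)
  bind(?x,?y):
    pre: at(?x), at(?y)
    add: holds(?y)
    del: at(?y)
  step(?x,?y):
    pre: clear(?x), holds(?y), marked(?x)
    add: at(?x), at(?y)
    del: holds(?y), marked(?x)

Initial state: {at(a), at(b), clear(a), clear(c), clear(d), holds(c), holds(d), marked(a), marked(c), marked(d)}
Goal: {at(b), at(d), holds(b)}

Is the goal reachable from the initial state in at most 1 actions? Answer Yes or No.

1. bind(b,b)  →  {at(a), clear(a), clear(c), clear(d), holds(b), holds(c), holds(d), marked(a), marked(c), marked(d)}
2. tag(a,b)  →  {at(b), clear(b), clear(c), clear(d), holds(b), holds(c), holds(d), marked(a), marked(c), marked(d)}
3. step(c,d)  →  {at(b), at(c), at(d), clear(b), clear(c), clear(d), holds(b), holds(c), marked(a), marked(d)}
optimal plan length = 3; 3 > 1

No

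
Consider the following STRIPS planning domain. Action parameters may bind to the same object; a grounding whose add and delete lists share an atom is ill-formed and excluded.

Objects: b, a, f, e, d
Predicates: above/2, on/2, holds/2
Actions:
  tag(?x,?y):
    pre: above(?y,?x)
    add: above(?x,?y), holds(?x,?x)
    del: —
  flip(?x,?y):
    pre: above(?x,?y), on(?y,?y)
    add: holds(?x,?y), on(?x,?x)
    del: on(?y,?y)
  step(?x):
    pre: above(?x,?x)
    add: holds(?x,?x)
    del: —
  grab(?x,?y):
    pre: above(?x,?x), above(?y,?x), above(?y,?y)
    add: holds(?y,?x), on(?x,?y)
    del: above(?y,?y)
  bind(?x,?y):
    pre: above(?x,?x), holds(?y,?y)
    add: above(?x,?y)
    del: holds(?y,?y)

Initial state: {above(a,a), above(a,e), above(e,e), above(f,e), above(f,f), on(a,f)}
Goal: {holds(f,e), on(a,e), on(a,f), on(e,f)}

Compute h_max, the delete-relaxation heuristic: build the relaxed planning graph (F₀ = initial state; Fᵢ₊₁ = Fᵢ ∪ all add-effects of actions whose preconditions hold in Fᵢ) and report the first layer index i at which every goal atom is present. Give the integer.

2

F0 = init (6 atoms)
F1 = F0 ∪ {above(e,a), above(e,f), holds(a,a), holds(a,e), holds(e,e), holds(f,e), holds(f,f), on(a,a), on(e,a), on(e,e), on(e,f), on(f,f)}  (18 atoms)
F2 = F1 ∪ {above(a,f), above(f,a), holds(e,a), holds(e,f), on(a,e), on(f,e)}  (24 atoms)
goal ⊆ F2  ⇒  h_max = 2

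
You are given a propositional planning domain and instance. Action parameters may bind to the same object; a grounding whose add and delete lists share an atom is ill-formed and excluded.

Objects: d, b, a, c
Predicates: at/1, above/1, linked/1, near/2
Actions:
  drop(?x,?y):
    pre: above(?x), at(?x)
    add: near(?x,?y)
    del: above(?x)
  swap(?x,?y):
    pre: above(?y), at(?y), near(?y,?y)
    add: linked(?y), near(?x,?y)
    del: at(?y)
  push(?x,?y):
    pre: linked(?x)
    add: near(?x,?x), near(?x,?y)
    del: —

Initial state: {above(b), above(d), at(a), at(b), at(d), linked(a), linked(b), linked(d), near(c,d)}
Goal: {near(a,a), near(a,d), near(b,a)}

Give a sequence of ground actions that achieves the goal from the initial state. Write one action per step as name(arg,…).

1. drop(b,a)  →  {above(d), at(a), at(b), at(d), linked(a), linked(b), linked(d), near(b,a), near(c,d)}
2. push(a,d)  →  {above(d), at(a), at(b), at(d), linked(a), linked(b), linked(d), near(a,a), near(a,d), near(b,a), near(c,d)}

drop(b,a); push(a,d)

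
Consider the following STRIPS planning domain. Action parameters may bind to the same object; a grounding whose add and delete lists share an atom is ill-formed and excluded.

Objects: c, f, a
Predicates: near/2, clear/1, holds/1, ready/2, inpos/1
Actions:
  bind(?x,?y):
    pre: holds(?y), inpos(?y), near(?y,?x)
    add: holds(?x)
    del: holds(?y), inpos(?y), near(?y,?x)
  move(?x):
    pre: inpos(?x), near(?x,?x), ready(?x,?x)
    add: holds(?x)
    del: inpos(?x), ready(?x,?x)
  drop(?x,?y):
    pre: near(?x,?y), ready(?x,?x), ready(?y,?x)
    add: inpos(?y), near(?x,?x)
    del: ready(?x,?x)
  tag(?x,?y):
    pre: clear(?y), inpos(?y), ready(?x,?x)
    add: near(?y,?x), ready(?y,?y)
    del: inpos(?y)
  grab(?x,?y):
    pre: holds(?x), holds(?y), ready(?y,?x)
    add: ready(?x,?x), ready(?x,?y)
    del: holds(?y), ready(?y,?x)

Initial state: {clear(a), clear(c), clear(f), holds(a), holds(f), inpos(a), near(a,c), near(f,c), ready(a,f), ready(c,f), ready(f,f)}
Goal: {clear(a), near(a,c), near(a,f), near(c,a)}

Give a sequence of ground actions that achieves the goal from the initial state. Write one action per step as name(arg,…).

tag(f,a); drop(f,c); tag(a,c)

1. tag(f,a)  →  {clear(a), clear(c), clear(f), holds(a), holds(f), near(a,c), near(a,f), near(f,c), ready(a,a), ready(a,f), ready(c,f), ready(f,f)}
2. drop(f,c)  →  {clear(a), clear(c), clear(f), holds(a), holds(f), inpos(c), near(a,c), near(a,f), near(f,c), near(f,f), ready(a,a), ready(a,f), ready(c,f)}
3. tag(a,c)  →  {clear(a), clear(c), clear(f), holds(a), holds(f), near(a,c), near(a,f), near(c,a), near(f,c), near(f,f), ready(a,a), ready(a,f), ready(c,c), ready(c,f)}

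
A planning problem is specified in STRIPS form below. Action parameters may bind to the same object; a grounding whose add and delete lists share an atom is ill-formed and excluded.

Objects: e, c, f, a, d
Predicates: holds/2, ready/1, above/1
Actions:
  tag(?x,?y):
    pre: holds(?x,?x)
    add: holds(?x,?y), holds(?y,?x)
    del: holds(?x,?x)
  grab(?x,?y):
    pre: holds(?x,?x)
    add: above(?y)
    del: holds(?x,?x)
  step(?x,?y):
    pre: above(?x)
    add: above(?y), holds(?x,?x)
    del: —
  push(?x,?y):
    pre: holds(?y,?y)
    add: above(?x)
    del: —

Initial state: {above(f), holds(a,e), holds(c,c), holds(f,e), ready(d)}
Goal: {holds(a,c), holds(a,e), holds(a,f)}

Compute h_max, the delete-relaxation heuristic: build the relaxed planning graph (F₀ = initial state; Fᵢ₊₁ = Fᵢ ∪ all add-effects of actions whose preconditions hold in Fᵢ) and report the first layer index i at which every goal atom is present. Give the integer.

2

F0 = init (5 atoms)
F1 = F0 ∪ {above(a), above(c), above(d), above(e), holds(a,c), holds(c,a), holds(c,d), holds(c,e), holds(c,f), holds(d,c), holds(e,c), holds(f,c), holds(f,f)}  (18 atoms)
F2 = F1 ∪ {holds(a,a), holds(a,f), holds(d,d), holds(d,f), holds(e,e), holds(e,f), holds(f,a), holds(f,d)}  (26 atoms)
goal ⊆ F2  ⇒  h_max = 2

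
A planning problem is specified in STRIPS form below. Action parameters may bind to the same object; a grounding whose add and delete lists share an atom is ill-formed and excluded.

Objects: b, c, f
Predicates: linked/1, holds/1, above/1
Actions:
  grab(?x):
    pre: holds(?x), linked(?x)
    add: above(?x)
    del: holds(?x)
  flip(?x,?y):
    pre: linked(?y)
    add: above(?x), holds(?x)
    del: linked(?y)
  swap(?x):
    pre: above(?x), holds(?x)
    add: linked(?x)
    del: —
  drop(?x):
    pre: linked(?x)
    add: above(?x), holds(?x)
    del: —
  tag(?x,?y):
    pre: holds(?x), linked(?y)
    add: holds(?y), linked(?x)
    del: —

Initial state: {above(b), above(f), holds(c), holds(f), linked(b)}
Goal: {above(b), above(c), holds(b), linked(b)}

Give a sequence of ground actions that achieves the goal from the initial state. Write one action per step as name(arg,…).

1. tag(c,b)  →  {above(b), above(f), holds(b), holds(c), holds(f), linked(b), linked(c)}
2. grab(c)  →  {above(b), above(c), above(f), holds(b), holds(f), linked(b), linked(c)}

tag(c,b); grab(c)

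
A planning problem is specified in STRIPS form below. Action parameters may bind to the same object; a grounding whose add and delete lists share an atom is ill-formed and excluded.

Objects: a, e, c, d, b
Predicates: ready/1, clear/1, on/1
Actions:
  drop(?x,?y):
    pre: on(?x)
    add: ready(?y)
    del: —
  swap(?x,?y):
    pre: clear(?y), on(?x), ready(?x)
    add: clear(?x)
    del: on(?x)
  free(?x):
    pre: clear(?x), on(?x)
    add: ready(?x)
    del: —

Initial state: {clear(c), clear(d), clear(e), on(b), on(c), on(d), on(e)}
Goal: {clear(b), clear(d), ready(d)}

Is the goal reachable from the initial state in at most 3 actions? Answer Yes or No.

Yes

1. drop(e,d)  →  {clear(c), clear(d), clear(e), on(b), on(c), on(d), on(e), ready(d)}
2. drop(e,b)  →  {clear(c), clear(d), clear(e), on(b), on(c), on(d), on(e), ready(b), ready(d)}
3. swap(b,e)  →  {clear(b), clear(c), clear(d), clear(e), on(c), on(d), on(e), ready(b), ready(d)}
optimal plan length = 3; 3 ≤ 3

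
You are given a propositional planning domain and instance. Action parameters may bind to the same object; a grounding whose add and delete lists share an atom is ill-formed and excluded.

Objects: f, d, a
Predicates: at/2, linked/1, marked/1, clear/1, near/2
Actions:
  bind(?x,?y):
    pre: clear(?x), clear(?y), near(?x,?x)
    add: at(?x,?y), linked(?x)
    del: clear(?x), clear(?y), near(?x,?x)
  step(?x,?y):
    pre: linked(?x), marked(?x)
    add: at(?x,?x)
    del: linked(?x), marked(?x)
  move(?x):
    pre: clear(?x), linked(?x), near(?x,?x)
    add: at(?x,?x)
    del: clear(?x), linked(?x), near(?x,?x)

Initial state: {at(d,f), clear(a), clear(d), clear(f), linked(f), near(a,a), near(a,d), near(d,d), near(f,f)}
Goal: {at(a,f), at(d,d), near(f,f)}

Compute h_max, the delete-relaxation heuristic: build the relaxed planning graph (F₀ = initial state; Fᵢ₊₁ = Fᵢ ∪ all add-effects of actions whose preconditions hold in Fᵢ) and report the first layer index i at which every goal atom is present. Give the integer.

1

F0 = init (9 atoms)
F1 = F0 ∪ {at(a,a), at(a,d), at(a,f), at(d,a), at(d,d), at(f,a), at(f,d), at(f,f), linked(a), linked(d)}  (19 atoms)
goal ⊆ F1  ⇒  h_max = 1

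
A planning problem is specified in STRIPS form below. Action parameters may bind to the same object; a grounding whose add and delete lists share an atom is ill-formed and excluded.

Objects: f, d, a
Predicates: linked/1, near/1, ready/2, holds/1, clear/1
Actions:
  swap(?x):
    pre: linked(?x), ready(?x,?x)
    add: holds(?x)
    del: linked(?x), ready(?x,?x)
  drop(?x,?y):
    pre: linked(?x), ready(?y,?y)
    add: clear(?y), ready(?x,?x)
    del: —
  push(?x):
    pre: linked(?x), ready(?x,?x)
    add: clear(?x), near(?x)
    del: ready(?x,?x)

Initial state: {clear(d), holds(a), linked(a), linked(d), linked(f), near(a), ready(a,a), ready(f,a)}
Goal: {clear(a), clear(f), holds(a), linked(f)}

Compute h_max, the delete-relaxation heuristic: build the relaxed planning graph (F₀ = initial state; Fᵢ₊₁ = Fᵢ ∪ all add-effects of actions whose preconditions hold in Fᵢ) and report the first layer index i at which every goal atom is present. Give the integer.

F0 = init (8 atoms)
F1 = F0 ∪ {clear(a), ready(d,d), ready(f,f)}  (11 atoms)
F2 = F1 ∪ {clear(f), holds(d), holds(f), near(d), near(f)}  (16 atoms)
goal ⊆ F2  ⇒  h_max = 2

2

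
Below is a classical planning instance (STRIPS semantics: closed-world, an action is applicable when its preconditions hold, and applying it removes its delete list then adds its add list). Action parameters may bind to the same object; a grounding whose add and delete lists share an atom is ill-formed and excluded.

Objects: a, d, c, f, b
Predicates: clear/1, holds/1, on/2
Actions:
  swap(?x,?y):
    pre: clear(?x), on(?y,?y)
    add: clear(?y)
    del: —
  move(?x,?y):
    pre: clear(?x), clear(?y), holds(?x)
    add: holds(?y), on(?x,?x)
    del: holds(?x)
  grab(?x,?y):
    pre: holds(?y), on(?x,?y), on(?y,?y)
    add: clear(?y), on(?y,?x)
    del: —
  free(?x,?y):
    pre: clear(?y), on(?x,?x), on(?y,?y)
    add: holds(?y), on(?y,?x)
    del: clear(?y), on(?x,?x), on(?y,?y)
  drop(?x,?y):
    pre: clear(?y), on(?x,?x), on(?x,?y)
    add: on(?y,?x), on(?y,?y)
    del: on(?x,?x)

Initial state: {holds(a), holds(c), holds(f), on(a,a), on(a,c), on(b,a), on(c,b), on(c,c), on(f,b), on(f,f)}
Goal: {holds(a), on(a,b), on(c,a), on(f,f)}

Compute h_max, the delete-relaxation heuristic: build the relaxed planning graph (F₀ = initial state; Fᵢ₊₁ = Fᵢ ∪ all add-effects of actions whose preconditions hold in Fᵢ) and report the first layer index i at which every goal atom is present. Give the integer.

F0 = init (10 atoms)
F1 = F0 ∪ {clear(a), clear(c), clear(f), on(a,b), on(c,a)}  (15 atoms)
goal ⊆ F1  ⇒  h_max = 1

1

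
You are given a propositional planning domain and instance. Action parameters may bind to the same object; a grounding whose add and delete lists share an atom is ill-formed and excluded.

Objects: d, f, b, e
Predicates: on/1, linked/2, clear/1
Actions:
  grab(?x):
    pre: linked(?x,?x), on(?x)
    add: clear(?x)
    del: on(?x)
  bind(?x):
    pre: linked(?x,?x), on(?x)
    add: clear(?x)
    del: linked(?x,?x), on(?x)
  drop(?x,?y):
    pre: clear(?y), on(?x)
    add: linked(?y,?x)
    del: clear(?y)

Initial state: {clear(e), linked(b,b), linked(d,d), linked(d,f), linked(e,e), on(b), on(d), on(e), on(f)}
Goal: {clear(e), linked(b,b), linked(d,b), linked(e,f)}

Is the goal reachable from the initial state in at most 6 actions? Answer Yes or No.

Yes

1. grab(d)  →  {clear(d), clear(e), linked(b,b), linked(d,d), linked(d,f), linked(e,e), on(b), on(e), on(f)}
2. drop(f,e)  →  {clear(d), linked(b,b), linked(d,d), linked(d,f), linked(e,e), linked(e,f), on(b), on(e), on(f)}
3. grab(e)  →  {clear(d), clear(e), linked(b,b), linked(d,d), linked(d,f), linked(e,e), linked(e,f), on(b), on(f)}
4. drop(b,d)  →  {clear(e), linked(b,b), linked(d,b), linked(d,d), linked(d,f), linked(e,e), linked(e,f), on(b), on(f)}
optimal plan length = 4; 4 ≤ 6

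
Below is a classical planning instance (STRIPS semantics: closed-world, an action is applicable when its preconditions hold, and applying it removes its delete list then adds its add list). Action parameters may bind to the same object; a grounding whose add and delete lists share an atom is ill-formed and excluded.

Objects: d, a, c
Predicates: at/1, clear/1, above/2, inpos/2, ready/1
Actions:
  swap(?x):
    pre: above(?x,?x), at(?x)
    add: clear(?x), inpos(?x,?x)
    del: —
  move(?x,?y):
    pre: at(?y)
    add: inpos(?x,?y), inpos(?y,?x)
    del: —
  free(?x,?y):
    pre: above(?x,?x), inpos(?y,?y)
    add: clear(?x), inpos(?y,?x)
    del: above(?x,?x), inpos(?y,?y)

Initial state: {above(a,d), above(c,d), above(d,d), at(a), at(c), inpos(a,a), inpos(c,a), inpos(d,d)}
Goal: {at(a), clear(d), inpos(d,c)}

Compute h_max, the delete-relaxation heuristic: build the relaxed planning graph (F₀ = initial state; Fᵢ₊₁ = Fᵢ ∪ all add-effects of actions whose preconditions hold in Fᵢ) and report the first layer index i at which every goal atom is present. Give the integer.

F0 = init (8 atoms)
F1 = F0 ∪ {clear(d), inpos(a,c), inpos(a,d), inpos(c,c), inpos(c,d), inpos(d,a), inpos(d,c)}  (15 atoms)
goal ⊆ F1  ⇒  h_max = 1

1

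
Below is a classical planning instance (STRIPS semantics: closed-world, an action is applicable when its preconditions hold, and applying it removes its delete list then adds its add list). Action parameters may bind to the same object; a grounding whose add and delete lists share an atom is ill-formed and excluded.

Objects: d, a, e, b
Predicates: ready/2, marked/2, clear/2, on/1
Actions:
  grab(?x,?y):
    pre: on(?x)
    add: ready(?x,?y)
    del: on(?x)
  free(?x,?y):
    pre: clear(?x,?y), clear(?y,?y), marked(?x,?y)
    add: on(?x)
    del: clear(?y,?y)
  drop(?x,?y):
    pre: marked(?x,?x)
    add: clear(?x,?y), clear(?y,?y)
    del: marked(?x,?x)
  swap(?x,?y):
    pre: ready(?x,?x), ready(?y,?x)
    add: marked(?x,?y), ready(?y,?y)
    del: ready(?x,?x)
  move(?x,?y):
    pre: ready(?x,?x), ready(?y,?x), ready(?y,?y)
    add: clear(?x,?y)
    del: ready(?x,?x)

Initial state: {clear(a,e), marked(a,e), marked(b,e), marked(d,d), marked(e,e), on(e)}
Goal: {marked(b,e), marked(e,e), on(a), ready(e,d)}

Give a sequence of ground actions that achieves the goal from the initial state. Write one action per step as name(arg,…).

1. grab(e,d)  →  {clear(a,e), marked(a,e), marked(b,e), marked(d,d), marked(e,e), ready(e,d)}
2. drop(d,e)  →  {clear(a,e), clear(d,e), clear(e,e), marked(a,e), marked(b,e), marked(e,e), ready(e,d)}
3. free(a,e)  →  {clear(a,e), clear(d,e), marked(a,e), marked(b,e), marked(e,e), on(a), ready(e,d)}

grab(e,d); drop(d,e); free(a,e)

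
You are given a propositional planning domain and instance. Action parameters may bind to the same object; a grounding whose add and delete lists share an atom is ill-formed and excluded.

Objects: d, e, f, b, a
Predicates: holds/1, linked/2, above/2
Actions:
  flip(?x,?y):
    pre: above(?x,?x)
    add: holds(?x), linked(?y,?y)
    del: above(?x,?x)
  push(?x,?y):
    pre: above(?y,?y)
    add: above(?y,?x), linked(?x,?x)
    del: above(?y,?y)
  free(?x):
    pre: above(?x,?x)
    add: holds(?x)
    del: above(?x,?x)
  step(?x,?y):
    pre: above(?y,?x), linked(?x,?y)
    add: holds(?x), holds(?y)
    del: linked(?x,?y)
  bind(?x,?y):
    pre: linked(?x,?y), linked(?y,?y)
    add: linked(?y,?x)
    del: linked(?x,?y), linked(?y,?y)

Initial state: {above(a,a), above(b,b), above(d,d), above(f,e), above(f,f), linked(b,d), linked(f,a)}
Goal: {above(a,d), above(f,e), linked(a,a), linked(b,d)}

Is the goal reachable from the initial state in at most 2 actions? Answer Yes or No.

Yes

1. flip(d,a)  →  {above(a,a), above(b,b), above(f,e), above(f,f), holds(d), linked(a,a), linked(b,d), linked(f,a)}
2. push(d,a)  →  {above(a,d), above(b,b), above(f,e), above(f,f), holds(d), linked(a,a), linked(b,d), linked(d,d), linked(f,a)}
optimal plan length = 2; 2 ≤ 2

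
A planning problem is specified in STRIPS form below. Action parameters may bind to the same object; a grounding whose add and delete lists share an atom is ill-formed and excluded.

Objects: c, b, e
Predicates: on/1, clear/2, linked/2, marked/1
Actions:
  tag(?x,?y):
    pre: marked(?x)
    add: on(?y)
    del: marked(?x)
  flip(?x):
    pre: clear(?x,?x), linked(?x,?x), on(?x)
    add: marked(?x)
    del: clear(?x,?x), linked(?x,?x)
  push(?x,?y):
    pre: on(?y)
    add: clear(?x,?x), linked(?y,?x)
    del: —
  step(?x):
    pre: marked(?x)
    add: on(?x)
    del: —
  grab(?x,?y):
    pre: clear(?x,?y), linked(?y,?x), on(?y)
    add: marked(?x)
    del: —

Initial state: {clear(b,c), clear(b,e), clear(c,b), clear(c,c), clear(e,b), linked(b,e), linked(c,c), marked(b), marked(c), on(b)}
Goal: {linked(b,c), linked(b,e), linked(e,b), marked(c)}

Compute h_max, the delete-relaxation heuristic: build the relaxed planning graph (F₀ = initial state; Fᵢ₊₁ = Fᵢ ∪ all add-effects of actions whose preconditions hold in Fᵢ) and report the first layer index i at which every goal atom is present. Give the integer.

F0 = init (10 atoms)
F1 = F0 ∪ {clear(b,b), clear(e,e), linked(b,b), linked(b,c), marked(e), on(c), on(e)}  (17 atoms)
F2 = F1 ∪ {linked(c,b), linked(c,e), linked(e,b), linked(e,c), linked(e,e)}  (22 atoms)
goal ⊆ F2  ⇒  h_max = 2

2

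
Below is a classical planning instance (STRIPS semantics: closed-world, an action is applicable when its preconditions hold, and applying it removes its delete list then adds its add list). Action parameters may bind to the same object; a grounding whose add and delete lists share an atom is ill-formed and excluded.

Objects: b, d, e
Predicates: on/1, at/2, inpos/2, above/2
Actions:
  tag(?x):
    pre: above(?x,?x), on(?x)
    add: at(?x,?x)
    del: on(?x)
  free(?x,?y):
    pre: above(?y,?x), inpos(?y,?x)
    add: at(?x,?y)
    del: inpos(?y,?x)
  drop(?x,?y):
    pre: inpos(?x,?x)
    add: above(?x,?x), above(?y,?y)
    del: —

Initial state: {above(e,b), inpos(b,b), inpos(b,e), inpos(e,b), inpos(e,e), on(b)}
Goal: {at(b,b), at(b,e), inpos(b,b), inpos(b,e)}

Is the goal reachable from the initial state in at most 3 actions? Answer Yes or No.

1. free(b,e)  →  {above(e,b), at(b,e), inpos(b,b), inpos(b,e), inpos(e,e), on(b)}
2. drop(b,b)  →  {above(b,b), above(e,b), at(b,e), inpos(b,b), inpos(b,e), inpos(e,e), on(b)}
3. tag(b)  →  {above(b,b), above(e,b), at(b,b), at(b,e), inpos(b,b), inpos(b,e), inpos(e,e)}
optimal plan length = 3; 3 ≤ 3

Yes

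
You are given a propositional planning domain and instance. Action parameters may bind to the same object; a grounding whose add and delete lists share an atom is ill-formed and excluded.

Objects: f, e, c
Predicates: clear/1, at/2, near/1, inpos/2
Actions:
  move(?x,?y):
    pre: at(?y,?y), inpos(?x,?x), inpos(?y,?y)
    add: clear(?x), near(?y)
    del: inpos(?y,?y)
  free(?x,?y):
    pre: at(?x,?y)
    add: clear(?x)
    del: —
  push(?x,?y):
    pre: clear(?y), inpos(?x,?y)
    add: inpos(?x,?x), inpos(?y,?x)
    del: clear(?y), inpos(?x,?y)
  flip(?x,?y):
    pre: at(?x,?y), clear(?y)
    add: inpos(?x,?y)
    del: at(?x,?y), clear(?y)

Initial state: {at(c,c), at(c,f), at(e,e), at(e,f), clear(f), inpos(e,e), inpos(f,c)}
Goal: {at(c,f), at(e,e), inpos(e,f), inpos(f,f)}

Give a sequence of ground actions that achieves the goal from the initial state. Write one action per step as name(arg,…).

free(c,f); push(f,c); flip(e,f)

1. free(c,f)  →  {at(c,c), at(c,f), at(e,e), at(e,f), clear(c), clear(f), inpos(e,e), inpos(f,c)}
2. push(f,c)  →  {at(c,c), at(c,f), at(e,e), at(e,f), clear(f), inpos(c,f), inpos(e,e), inpos(f,f)}
3. flip(e,f)  →  {at(c,c), at(c,f), at(e,e), inpos(c,f), inpos(e,e), inpos(e,f), inpos(f,f)}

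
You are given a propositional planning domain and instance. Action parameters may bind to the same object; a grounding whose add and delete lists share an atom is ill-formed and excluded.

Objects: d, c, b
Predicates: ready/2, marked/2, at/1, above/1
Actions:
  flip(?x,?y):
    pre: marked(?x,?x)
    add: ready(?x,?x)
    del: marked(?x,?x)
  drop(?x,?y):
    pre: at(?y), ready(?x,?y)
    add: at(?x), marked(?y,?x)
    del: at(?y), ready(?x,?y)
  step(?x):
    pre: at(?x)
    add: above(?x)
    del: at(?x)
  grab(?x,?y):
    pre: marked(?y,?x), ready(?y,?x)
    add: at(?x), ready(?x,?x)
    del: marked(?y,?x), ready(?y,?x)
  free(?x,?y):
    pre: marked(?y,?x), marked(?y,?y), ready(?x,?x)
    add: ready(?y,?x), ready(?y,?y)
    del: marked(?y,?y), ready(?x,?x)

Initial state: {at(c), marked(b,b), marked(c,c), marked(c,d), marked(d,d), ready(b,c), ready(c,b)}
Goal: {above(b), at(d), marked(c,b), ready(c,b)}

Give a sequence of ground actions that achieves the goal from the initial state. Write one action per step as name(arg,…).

flip(d,d); drop(b,c); step(b); free(d,c); grab(d,c)

1. flip(d,d)  →  {at(c), marked(b,b), marked(c,c), marked(c,d), ready(b,c), ready(c,b), ready(d,d)}
2. drop(b,c)  →  {at(b), marked(b,b), marked(c,b), marked(c,c), marked(c,d), ready(c,b), ready(d,d)}
3. step(b)  →  {above(b), marked(b,b), marked(c,b), marked(c,c), marked(c,d), ready(c,b), ready(d,d)}
4. free(d,c)  →  {above(b), marked(b,b), marked(c,b), marked(c,d), ready(c,b), ready(c,c), ready(c,d)}
5. grab(d,c)  →  {above(b), at(d), marked(b,b), marked(c,b), ready(c,b), ready(c,c), ready(d,d)}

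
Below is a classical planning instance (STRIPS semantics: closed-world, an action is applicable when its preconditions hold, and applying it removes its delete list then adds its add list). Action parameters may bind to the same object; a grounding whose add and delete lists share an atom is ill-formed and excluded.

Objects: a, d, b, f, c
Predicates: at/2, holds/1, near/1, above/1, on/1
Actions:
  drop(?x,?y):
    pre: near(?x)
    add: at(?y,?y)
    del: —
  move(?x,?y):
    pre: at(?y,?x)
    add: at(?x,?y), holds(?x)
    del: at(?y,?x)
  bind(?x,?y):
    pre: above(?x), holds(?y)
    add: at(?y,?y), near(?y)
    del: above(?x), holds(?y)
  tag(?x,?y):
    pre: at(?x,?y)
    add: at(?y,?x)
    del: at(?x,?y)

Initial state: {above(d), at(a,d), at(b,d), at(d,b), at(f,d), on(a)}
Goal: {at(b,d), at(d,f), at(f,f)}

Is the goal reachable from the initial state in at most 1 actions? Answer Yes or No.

1. move(d,f)  →  {above(d), at(a,d), at(b,d), at(d,b), at(d,f), holds(d), on(a)}
2. bind(d,d)  →  {at(a,d), at(b,d), at(d,b), at(d,d), at(d,f), near(d), on(a)}
3. drop(d,f)  →  {at(a,d), at(b,d), at(d,b), at(d,d), at(d,f), at(f,f), near(d), on(a)}
optimal plan length = 3; 3 > 1

No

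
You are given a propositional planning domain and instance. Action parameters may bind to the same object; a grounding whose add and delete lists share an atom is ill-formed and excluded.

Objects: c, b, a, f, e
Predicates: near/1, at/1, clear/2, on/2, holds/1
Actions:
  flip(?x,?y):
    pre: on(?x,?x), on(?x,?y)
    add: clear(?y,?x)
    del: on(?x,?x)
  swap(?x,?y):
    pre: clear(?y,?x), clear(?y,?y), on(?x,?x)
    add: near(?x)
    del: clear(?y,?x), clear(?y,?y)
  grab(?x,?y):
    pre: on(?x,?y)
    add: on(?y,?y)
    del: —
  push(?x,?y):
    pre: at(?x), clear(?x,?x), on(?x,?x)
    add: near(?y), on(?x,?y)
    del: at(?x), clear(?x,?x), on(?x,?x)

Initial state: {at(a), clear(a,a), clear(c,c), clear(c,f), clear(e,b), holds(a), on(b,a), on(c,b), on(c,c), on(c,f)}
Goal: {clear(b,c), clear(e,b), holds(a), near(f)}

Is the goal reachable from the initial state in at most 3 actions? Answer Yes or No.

Yes

1. flip(c,b)  →  {at(a), clear(a,a), clear(b,c), clear(c,c), clear(c,f), clear(e,b), holds(a), on(b,a), on(c,b), on(c,f)}
2. grab(c,f)  →  {at(a), clear(a,a), clear(b,c), clear(c,c), clear(c,f), clear(e,b), holds(a), on(b,a), on(c,b), on(c,f), on(f,f)}
3. swap(f,c)  →  {at(a), clear(a,a), clear(b,c), clear(e,b), holds(a), near(f), on(b,a), on(c,b), on(c,f), on(f,f)}
optimal plan length = 3; 3 ≤ 3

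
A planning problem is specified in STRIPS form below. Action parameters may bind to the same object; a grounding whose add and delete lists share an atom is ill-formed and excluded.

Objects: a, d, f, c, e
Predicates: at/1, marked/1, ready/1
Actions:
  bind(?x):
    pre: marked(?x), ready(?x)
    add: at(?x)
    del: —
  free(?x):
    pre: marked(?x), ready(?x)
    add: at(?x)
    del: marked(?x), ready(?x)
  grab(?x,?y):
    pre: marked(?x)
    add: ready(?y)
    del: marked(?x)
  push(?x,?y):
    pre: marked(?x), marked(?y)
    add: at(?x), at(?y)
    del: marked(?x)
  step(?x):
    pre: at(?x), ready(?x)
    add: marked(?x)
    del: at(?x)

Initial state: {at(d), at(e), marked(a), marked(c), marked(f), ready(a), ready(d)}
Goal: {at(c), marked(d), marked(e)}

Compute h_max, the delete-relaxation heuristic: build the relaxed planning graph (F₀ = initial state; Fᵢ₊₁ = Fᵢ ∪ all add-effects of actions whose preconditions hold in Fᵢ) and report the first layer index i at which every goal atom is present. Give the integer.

F0 = init (7 atoms)
F1 = F0 ∪ {at(a), at(c), at(f), marked(d), ready(c), ready(e), ready(f)}  (14 atoms)
F2 = F1 ∪ {marked(e)}  (15 atoms)
goal ⊆ F2  ⇒  h_max = 2

2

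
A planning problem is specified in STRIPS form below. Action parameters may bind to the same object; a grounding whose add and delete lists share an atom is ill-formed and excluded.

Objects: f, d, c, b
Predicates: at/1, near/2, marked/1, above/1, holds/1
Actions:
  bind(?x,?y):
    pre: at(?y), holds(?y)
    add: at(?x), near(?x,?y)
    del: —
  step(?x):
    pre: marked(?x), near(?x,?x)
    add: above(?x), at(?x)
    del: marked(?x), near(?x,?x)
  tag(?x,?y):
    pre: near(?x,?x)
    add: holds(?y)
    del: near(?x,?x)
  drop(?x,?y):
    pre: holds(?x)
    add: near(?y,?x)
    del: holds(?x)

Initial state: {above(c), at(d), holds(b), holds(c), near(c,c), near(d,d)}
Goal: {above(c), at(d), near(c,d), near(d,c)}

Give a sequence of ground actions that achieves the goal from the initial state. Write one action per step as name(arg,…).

tag(d,d); bind(c,d); bind(d,c)

1. tag(d,d)  →  {above(c), at(d), holds(b), holds(c), holds(d), near(c,c)}
2. bind(c,d)  →  {above(c), at(c), at(d), holds(b), holds(c), holds(d), near(c,c), near(c,d)}
3. bind(d,c)  →  {above(c), at(c), at(d), holds(b), holds(c), holds(d), near(c,c), near(c,d), near(d,c)}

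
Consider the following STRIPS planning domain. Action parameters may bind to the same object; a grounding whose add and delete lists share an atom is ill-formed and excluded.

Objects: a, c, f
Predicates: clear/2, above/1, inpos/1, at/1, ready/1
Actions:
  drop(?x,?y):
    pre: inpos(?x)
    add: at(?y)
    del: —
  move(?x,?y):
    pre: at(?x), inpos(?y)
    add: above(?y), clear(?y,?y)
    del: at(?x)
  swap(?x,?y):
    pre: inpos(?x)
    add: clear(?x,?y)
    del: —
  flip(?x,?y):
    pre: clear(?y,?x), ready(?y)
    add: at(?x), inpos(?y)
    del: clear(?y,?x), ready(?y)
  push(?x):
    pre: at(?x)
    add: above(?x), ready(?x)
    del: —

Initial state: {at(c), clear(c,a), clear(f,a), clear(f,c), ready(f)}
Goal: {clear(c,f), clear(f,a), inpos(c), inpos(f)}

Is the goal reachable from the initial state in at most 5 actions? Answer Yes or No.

Yes

1. flip(c,f)  →  {at(c), clear(c,a), clear(f,a), inpos(f)}
2. push(c)  →  {above(c), at(c), clear(c,a), clear(f,a), inpos(f), ready(c)}
3. flip(a,c)  →  {above(c), at(a), at(c), clear(f,a), inpos(c), inpos(f)}
4. swap(c,f)  →  {above(c), at(a), at(c), clear(c,f), clear(f,a), inpos(c), inpos(f)}
optimal plan length = 4; 4 ≤ 5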